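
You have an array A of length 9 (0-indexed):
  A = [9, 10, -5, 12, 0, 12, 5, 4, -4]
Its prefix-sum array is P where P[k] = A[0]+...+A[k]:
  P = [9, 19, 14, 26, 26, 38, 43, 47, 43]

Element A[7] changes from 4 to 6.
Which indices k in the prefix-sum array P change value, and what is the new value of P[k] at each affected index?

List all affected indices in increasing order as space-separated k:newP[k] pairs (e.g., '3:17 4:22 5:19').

Answer: 7:49 8:45

Derivation:
P[k] = A[0] + ... + A[k]
P[k] includes A[7] iff k >= 7
Affected indices: 7, 8, ..., 8; delta = 2
  P[7]: 47 + 2 = 49
  P[8]: 43 + 2 = 45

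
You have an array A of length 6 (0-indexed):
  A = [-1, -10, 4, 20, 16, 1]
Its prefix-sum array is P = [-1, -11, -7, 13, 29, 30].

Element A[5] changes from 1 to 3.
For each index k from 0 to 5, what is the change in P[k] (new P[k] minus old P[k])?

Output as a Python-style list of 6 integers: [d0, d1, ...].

Answer: [0, 0, 0, 0, 0, 2]

Derivation:
Element change: A[5] 1 -> 3, delta = 2
For k < 5: P[k] unchanged, delta_P[k] = 0
For k >= 5: P[k] shifts by exactly 2
Delta array: [0, 0, 0, 0, 0, 2]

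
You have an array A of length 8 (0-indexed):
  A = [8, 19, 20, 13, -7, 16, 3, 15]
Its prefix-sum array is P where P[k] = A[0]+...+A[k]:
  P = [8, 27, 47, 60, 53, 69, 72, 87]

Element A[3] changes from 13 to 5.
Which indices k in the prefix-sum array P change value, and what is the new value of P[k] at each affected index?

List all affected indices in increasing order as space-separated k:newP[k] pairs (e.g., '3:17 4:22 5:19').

Answer: 3:52 4:45 5:61 6:64 7:79

Derivation:
P[k] = A[0] + ... + A[k]
P[k] includes A[3] iff k >= 3
Affected indices: 3, 4, ..., 7; delta = -8
  P[3]: 60 + -8 = 52
  P[4]: 53 + -8 = 45
  P[5]: 69 + -8 = 61
  P[6]: 72 + -8 = 64
  P[7]: 87 + -8 = 79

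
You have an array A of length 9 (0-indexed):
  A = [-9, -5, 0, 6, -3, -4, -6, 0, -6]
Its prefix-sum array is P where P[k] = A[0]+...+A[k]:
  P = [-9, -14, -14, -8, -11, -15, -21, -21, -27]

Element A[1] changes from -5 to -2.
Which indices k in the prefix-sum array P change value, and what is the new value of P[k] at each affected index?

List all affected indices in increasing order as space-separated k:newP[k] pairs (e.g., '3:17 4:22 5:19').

Answer: 1:-11 2:-11 3:-5 4:-8 5:-12 6:-18 7:-18 8:-24

Derivation:
P[k] = A[0] + ... + A[k]
P[k] includes A[1] iff k >= 1
Affected indices: 1, 2, ..., 8; delta = 3
  P[1]: -14 + 3 = -11
  P[2]: -14 + 3 = -11
  P[3]: -8 + 3 = -5
  P[4]: -11 + 3 = -8
  P[5]: -15 + 3 = -12
  P[6]: -21 + 3 = -18
  P[7]: -21 + 3 = -18
  P[8]: -27 + 3 = -24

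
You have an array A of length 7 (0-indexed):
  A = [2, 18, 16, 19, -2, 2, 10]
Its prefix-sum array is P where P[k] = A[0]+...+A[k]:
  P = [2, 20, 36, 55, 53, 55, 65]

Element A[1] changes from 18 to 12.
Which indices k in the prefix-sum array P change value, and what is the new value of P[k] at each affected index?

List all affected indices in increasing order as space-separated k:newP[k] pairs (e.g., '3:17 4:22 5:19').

Answer: 1:14 2:30 3:49 4:47 5:49 6:59

Derivation:
P[k] = A[0] + ... + A[k]
P[k] includes A[1] iff k >= 1
Affected indices: 1, 2, ..., 6; delta = -6
  P[1]: 20 + -6 = 14
  P[2]: 36 + -6 = 30
  P[3]: 55 + -6 = 49
  P[4]: 53 + -6 = 47
  P[5]: 55 + -6 = 49
  P[6]: 65 + -6 = 59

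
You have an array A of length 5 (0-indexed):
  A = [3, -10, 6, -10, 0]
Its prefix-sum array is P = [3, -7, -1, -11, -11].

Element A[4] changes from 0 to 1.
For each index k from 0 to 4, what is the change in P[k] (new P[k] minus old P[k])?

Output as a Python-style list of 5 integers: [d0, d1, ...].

Element change: A[4] 0 -> 1, delta = 1
For k < 4: P[k] unchanged, delta_P[k] = 0
For k >= 4: P[k] shifts by exactly 1
Delta array: [0, 0, 0, 0, 1]

Answer: [0, 0, 0, 0, 1]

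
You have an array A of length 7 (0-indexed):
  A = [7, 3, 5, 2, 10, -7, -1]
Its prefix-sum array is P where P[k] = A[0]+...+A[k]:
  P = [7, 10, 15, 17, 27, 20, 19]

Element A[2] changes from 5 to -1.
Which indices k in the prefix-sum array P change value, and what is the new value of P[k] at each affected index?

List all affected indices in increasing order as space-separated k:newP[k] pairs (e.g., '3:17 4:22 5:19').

P[k] = A[0] + ... + A[k]
P[k] includes A[2] iff k >= 2
Affected indices: 2, 3, ..., 6; delta = -6
  P[2]: 15 + -6 = 9
  P[3]: 17 + -6 = 11
  P[4]: 27 + -6 = 21
  P[5]: 20 + -6 = 14
  P[6]: 19 + -6 = 13

Answer: 2:9 3:11 4:21 5:14 6:13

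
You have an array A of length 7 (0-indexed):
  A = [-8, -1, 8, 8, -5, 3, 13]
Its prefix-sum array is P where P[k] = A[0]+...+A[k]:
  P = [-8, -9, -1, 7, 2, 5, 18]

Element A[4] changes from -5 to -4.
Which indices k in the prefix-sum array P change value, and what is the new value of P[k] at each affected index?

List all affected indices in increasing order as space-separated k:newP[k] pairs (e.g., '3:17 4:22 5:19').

P[k] = A[0] + ... + A[k]
P[k] includes A[4] iff k >= 4
Affected indices: 4, 5, ..., 6; delta = 1
  P[4]: 2 + 1 = 3
  P[5]: 5 + 1 = 6
  P[6]: 18 + 1 = 19

Answer: 4:3 5:6 6:19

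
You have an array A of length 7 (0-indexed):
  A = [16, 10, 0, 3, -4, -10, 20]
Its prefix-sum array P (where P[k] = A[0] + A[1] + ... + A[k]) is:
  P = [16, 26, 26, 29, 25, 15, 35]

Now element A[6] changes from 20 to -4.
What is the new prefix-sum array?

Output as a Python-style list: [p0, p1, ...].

Answer: [16, 26, 26, 29, 25, 15, 11]

Derivation:
Change: A[6] 20 -> -4, delta = -24
P[k] for k < 6: unchanged (A[6] not included)
P[k] for k >= 6: shift by delta = -24
  P[0] = 16 + 0 = 16
  P[1] = 26 + 0 = 26
  P[2] = 26 + 0 = 26
  P[3] = 29 + 0 = 29
  P[4] = 25 + 0 = 25
  P[5] = 15 + 0 = 15
  P[6] = 35 + -24 = 11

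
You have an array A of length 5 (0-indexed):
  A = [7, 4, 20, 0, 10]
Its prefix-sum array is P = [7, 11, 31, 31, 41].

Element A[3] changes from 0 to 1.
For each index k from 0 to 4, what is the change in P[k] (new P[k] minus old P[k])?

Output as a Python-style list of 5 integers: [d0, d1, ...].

Answer: [0, 0, 0, 1, 1]

Derivation:
Element change: A[3] 0 -> 1, delta = 1
For k < 3: P[k] unchanged, delta_P[k] = 0
For k >= 3: P[k] shifts by exactly 1
Delta array: [0, 0, 0, 1, 1]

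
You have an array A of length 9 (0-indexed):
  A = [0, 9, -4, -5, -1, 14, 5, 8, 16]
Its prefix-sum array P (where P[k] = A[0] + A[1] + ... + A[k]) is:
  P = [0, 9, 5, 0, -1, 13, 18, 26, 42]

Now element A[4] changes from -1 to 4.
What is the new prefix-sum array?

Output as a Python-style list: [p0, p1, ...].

Change: A[4] -1 -> 4, delta = 5
P[k] for k < 4: unchanged (A[4] not included)
P[k] for k >= 4: shift by delta = 5
  P[0] = 0 + 0 = 0
  P[1] = 9 + 0 = 9
  P[2] = 5 + 0 = 5
  P[3] = 0 + 0 = 0
  P[4] = -1 + 5 = 4
  P[5] = 13 + 5 = 18
  P[6] = 18 + 5 = 23
  P[7] = 26 + 5 = 31
  P[8] = 42 + 5 = 47

Answer: [0, 9, 5, 0, 4, 18, 23, 31, 47]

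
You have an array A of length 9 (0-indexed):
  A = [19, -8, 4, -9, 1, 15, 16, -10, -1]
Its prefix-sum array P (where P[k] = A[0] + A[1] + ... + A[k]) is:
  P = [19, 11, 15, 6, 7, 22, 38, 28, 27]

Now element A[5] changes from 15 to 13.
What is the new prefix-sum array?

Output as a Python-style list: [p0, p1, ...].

Answer: [19, 11, 15, 6, 7, 20, 36, 26, 25]

Derivation:
Change: A[5] 15 -> 13, delta = -2
P[k] for k < 5: unchanged (A[5] not included)
P[k] for k >= 5: shift by delta = -2
  P[0] = 19 + 0 = 19
  P[1] = 11 + 0 = 11
  P[2] = 15 + 0 = 15
  P[3] = 6 + 0 = 6
  P[4] = 7 + 0 = 7
  P[5] = 22 + -2 = 20
  P[6] = 38 + -2 = 36
  P[7] = 28 + -2 = 26
  P[8] = 27 + -2 = 25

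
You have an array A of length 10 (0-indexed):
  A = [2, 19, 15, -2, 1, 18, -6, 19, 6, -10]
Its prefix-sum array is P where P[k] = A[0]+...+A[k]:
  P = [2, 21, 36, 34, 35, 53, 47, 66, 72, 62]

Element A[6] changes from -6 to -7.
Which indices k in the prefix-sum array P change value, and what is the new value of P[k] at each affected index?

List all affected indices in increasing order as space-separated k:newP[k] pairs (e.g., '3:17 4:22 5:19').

P[k] = A[0] + ... + A[k]
P[k] includes A[6] iff k >= 6
Affected indices: 6, 7, ..., 9; delta = -1
  P[6]: 47 + -1 = 46
  P[7]: 66 + -1 = 65
  P[8]: 72 + -1 = 71
  P[9]: 62 + -1 = 61

Answer: 6:46 7:65 8:71 9:61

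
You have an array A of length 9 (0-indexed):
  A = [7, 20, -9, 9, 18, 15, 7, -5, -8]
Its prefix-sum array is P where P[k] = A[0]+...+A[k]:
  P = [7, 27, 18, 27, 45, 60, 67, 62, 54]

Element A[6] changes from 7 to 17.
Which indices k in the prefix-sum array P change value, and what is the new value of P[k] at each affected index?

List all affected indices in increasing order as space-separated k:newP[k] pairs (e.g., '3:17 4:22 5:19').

P[k] = A[0] + ... + A[k]
P[k] includes A[6] iff k >= 6
Affected indices: 6, 7, ..., 8; delta = 10
  P[6]: 67 + 10 = 77
  P[7]: 62 + 10 = 72
  P[8]: 54 + 10 = 64

Answer: 6:77 7:72 8:64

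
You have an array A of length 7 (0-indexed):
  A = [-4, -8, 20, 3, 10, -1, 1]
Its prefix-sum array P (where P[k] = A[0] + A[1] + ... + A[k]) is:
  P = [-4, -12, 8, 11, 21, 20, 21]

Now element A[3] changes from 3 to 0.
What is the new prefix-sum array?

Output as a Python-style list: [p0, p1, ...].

Answer: [-4, -12, 8, 8, 18, 17, 18]

Derivation:
Change: A[3] 3 -> 0, delta = -3
P[k] for k < 3: unchanged (A[3] not included)
P[k] for k >= 3: shift by delta = -3
  P[0] = -4 + 0 = -4
  P[1] = -12 + 0 = -12
  P[2] = 8 + 0 = 8
  P[3] = 11 + -3 = 8
  P[4] = 21 + -3 = 18
  P[5] = 20 + -3 = 17
  P[6] = 21 + -3 = 18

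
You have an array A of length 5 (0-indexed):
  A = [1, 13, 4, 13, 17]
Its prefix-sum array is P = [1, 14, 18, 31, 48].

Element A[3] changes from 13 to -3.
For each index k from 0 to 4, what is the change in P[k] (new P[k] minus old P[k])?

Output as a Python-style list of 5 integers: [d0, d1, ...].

Element change: A[3] 13 -> -3, delta = -16
For k < 3: P[k] unchanged, delta_P[k] = 0
For k >= 3: P[k] shifts by exactly -16
Delta array: [0, 0, 0, -16, -16]

Answer: [0, 0, 0, -16, -16]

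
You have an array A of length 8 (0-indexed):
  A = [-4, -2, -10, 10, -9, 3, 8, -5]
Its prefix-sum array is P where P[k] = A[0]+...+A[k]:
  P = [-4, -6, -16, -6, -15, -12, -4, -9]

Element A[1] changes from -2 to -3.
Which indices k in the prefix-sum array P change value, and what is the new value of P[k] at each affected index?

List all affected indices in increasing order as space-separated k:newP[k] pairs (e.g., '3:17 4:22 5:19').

P[k] = A[0] + ... + A[k]
P[k] includes A[1] iff k >= 1
Affected indices: 1, 2, ..., 7; delta = -1
  P[1]: -6 + -1 = -7
  P[2]: -16 + -1 = -17
  P[3]: -6 + -1 = -7
  P[4]: -15 + -1 = -16
  P[5]: -12 + -1 = -13
  P[6]: -4 + -1 = -5
  P[7]: -9 + -1 = -10

Answer: 1:-7 2:-17 3:-7 4:-16 5:-13 6:-5 7:-10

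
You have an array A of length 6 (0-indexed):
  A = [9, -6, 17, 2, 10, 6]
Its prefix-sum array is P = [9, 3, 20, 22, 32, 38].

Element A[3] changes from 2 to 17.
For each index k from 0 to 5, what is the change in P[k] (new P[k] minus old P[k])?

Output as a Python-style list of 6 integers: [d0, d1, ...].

Element change: A[3] 2 -> 17, delta = 15
For k < 3: P[k] unchanged, delta_P[k] = 0
For k >= 3: P[k] shifts by exactly 15
Delta array: [0, 0, 0, 15, 15, 15]

Answer: [0, 0, 0, 15, 15, 15]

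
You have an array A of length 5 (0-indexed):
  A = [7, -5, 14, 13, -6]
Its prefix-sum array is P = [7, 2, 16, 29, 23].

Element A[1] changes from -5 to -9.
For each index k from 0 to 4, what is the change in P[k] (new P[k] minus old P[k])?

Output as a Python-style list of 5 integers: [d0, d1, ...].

Element change: A[1] -5 -> -9, delta = -4
For k < 1: P[k] unchanged, delta_P[k] = 0
For k >= 1: P[k] shifts by exactly -4
Delta array: [0, -4, -4, -4, -4]

Answer: [0, -4, -4, -4, -4]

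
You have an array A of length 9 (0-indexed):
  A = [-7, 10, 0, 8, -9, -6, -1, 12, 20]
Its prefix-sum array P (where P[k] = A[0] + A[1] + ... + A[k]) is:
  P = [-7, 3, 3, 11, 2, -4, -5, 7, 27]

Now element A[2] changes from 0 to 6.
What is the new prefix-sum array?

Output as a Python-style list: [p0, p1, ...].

Answer: [-7, 3, 9, 17, 8, 2, 1, 13, 33]

Derivation:
Change: A[2] 0 -> 6, delta = 6
P[k] for k < 2: unchanged (A[2] not included)
P[k] for k >= 2: shift by delta = 6
  P[0] = -7 + 0 = -7
  P[1] = 3 + 0 = 3
  P[2] = 3 + 6 = 9
  P[3] = 11 + 6 = 17
  P[4] = 2 + 6 = 8
  P[5] = -4 + 6 = 2
  P[6] = -5 + 6 = 1
  P[7] = 7 + 6 = 13
  P[8] = 27 + 6 = 33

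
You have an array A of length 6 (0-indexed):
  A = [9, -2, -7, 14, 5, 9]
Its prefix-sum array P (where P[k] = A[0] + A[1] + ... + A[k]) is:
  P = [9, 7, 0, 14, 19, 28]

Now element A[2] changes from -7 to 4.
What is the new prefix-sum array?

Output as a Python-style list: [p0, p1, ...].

Answer: [9, 7, 11, 25, 30, 39]

Derivation:
Change: A[2] -7 -> 4, delta = 11
P[k] for k < 2: unchanged (A[2] not included)
P[k] for k >= 2: shift by delta = 11
  P[0] = 9 + 0 = 9
  P[1] = 7 + 0 = 7
  P[2] = 0 + 11 = 11
  P[3] = 14 + 11 = 25
  P[4] = 19 + 11 = 30
  P[5] = 28 + 11 = 39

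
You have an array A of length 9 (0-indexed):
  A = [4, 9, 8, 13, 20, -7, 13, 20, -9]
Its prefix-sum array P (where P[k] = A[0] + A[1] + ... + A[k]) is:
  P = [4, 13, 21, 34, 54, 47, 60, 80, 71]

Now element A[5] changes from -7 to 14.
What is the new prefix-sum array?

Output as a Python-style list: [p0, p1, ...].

Change: A[5] -7 -> 14, delta = 21
P[k] for k < 5: unchanged (A[5] not included)
P[k] for k >= 5: shift by delta = 21
  P[0] = 4 + 0 = 4
  P[1] = 13 + 0 = 13
  P[2] = 21 + 0 = 21
  P[3] = 34 + 0 = 34
  P[4] = 54 + 0 = 54
  P[5] = 47 + 21 = 68
  P[6] = 60 + 21 = 81
  P[7] = 80 + 21 = 101
  P[8] = 71 + 21 = 92

Answer: [4, 13, 21, 34, 54, 68, 81, 101, 92]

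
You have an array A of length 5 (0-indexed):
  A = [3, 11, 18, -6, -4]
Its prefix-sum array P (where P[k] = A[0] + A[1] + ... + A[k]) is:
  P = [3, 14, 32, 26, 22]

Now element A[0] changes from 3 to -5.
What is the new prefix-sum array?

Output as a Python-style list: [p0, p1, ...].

Answer: [-5, 6, 24, 18, 14]

Derivation:
Change: A[0] 3 -> -5, delta = -8
P[k] for k < 0: unchanged (A[0] not included)
P[k] for k >= 0: shift by delta = -8
  P[0] = 3 + -8 = -5
  P[1] = 14 + -8 = 6
  P[2] = 32 + -8 = 24
  P[3] = 26 + -8 = 18
  P[4] = 22 + -8 = 14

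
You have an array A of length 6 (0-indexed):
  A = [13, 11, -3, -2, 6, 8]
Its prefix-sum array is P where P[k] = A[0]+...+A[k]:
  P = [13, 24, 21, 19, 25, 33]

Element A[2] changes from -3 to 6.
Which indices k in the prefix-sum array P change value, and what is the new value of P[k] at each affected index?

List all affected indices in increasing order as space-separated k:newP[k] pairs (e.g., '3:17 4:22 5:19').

P[k] = A[0] + ... + A[k]
P[k] includes A[2] iff k >= 2
Affected indices: 2, 3, ..., 5; delta = 9
  P[2]: 21 + 9 = 30
  P[3]: 19 + 9 = 28
  P[4]: 25 + 9 = 34
  P[5]: 33 + 9 = 42

Answer: 2:30 3:28 4:34 5:42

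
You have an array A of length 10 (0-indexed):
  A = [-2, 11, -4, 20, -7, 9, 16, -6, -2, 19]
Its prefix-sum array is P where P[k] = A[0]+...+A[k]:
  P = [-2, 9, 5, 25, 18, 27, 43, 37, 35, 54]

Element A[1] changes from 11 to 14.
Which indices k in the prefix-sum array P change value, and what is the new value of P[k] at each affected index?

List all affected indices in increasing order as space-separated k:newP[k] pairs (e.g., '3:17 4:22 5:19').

Answer: 1:12 2:8 3:28 4:21 5:30 6:46 7:40 8:38 9:57

Derivation:
P[k] = A[0] + ... + A[k]
P[k] includes A[1] iff k >= 1
Affected indices: 1, 2, ..., 9; delta = 3
  P[1]: 9 + 3 = 12
  P[2]: 5 + 3 = 8
  P[3]: 25 + 3 = 28
  P[4]: 18 + 3 = 21
  P[5]: 27 + 3 = 30
  P[6]: 43 + 3 = 46
  P[7]: 37 + 3 = 40
  P[8]: 35 + 3 = 38
  P[9]: 54 + 3 = 57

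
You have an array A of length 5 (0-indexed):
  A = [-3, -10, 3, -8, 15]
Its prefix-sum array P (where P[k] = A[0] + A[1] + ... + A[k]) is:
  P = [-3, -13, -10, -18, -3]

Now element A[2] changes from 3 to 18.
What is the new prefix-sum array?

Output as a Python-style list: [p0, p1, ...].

Answer: [-3, -13, 5, -3, 12]

Derivation:
Change: A[2] 3 -> 18, delta = 15
P[k] for k < 2: unchanged (A[2] not included)
P[k] for k >= 2: shift by delta = 15
  P[0] = -3 + 0 = -3
  P[1] = -13 + 0 = -13
  P[2] = -10 + 15 = 5
  P[3] = -18 + 15 = -3
  P[4] = -3 + 15 = 12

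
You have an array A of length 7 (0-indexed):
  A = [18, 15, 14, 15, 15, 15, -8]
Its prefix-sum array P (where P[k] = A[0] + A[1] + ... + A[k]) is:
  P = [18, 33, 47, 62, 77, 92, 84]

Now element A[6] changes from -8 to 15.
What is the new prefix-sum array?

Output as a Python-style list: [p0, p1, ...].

Answer: [18, 33, 47, 62, 77, 92, 107]

Derivation:
Change: A[6] -8 -> 15, delta = 23
P[k] for k < 6: unchanged (A[6] not included)
P[k] for k >= 6: shift by delta = 23
  P[0] = 18 + 0 = 18
  P[1] = 33 + 0 = 33
  P[2] = 47 + 0 = 47
  P[3] = 62 + 0 = 62
  P[4] = 77 + 0 = 77
  P[5] = 92 + 0 = 92
  P[6] = 84 + 23 = 107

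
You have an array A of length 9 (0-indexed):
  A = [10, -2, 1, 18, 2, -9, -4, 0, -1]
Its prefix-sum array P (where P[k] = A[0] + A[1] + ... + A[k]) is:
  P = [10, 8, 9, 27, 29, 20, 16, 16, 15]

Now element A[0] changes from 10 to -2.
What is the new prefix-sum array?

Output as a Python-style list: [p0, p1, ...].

Change: A[0] 10 -> -2, delta = -12
P[k] for k < 0: unchanged (A[0] not included)
P[k] for k >= 0: shift by delta = -12
  P[0] = 10 + -12 = -2
  P[1] = 8 + -12 = -4
  P[2] = 9 + -12 = -3
  P[3] = 27 + -12 = 15
  P[4] = 29 + -12 = 17
  P[5] = 20 + -12 = 8
  P[6] = 16 + -12 = 4
  P[7] = 16 + -12 = 4
  P[8] = 15 + -12 = 3

Answer: [-2, -4, -3, 15, 17, 8, 4, 4, 3]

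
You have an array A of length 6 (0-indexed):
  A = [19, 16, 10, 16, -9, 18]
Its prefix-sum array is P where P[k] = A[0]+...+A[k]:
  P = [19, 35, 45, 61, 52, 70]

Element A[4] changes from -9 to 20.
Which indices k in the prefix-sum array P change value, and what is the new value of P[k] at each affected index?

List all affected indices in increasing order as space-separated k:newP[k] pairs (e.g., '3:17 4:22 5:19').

P[k] = A[0] + ... + A[k]
P[k] includes A[4] iff k >= 4
Affected indices: 4, 5, ..., 5; delta = 29
  P[4]: 52 + 29 = 81
  P[5]: 70 + 29 = 99

Answer: 4:81 5:99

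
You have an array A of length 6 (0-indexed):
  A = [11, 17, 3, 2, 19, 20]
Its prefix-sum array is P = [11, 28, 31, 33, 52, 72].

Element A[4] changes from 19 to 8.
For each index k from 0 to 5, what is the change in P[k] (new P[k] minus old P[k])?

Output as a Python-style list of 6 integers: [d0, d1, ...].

Answer: [0, 0, 0, 0, -11, -11]

Derivation:
Element change: A[4] 19 -> 8, delta = -11
For k < 4: P[k] unchanged, delta_P[k] = 0
For k >= 4: P[k] shifts by exactly -11
Delta array: [0, 0, 0, 0, -11, -11]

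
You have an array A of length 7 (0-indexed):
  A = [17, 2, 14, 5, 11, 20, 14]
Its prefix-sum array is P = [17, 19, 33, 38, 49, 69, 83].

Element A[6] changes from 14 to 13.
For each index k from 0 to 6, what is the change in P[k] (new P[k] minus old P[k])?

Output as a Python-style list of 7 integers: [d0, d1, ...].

Element change: A[6] 14 -> 13, delta = -1
For k < 6: P[k] unchanged, delta_P[k] = 0
For k >= 6: P[k] shifts by exactly -1
Delta array: [0, 0, 0, 0, 0, 0, -1]

Answer: [0, 0, 0, 0, 0, 0, -1]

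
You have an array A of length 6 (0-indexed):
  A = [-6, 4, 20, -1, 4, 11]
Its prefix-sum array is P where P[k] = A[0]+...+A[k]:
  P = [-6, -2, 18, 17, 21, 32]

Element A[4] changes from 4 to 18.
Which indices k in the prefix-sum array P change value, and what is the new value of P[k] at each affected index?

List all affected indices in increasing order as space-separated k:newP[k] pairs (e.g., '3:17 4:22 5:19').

P[k] = A[0] + ... + A[k]
P[k] includes A[4] iff k >= 4
Affected indices: 4, 5, ..., 5; delta = 14
  P[4]: 21 + 14 = 35
  P[5]: 32 + 14 = 46

Answer: 4:35 5:46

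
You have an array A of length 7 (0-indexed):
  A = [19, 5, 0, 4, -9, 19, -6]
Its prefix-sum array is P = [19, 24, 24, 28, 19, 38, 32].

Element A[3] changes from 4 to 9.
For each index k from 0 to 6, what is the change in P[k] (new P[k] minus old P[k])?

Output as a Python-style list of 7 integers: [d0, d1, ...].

Answer: [0, 0, 0, 5, 5, 5, 5]

Derivation:
Element change: A[3] 4 -> 9, delta = 5
For k < 3: P[k] unchanged, delta_P[k] = 0
For k >= 3: P[k] shifts by exactly 5
Delta array: [0, 0, 0, 5, 5, 5, 5]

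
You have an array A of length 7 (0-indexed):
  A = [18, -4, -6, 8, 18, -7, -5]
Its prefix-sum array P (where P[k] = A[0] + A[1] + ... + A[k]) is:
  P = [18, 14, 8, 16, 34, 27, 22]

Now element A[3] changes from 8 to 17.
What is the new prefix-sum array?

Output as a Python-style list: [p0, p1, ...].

Answer: [18, 14, 8, 25, 43, 36, 31]

Derivation:
Change: A[3] 8 -> 17, delta = 9
P[k] for k < 3: unchanged (A[3] not included)
P[k] for k >= 3: shift by delta = 9
  P[0] = 18 + 0 = 18
  P[1] = 14 + 0 = 14
  P[2] = 8 + 0 = 8
  P[3] = 16 + 9 = 25
  P[4] = 34 + 9 = 43
  P[5] = 27 + 9 = 36
  P[6] = 22 + 9 = 31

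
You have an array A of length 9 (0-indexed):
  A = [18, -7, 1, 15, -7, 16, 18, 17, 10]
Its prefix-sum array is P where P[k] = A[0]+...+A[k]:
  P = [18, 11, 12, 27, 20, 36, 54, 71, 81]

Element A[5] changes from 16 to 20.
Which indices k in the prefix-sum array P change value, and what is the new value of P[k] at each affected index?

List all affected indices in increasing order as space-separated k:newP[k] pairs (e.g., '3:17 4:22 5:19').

P[k] = A[0] + ... + A[k]
P[k] includes A[5] iff k >= 5
Affected indices: 5, 6, ..., 8; delta = 4
  P[5]: 36 + 4 = 40
  P[6]: 54 + 4 = 58
  P[7]: 71 + 4 = 75
  P[8]: 81 + 4 = 85

Answer: 5:40 6:58 7:75 8:85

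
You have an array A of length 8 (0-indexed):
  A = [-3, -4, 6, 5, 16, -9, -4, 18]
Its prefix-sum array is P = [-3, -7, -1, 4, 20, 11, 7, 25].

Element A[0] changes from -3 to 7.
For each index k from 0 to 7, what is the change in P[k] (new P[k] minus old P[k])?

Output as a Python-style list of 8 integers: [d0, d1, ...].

Element change: A[0] -3 -> 7, delta = 10
For k < 0: P[k] unchanged, delta_P[k] = 0
For k >= 0: P[k] shifts by exactly 10
Delta array: [10, 10, 10, 10, 10, 10, 10, 10]

Answer: [10, 10, 10, 10, 10, 10, 10, 10]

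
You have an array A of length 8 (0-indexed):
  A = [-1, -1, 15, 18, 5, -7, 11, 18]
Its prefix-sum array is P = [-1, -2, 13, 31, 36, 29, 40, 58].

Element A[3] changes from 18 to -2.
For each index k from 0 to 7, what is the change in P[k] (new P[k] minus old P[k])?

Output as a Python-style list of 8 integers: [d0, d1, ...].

Element change: A[3] 18 -> -2, delta = -20
For k < 3: P[k] unchanged, delta_P[k] = 0
For k >= 3: P[k] shifts by exactly -20
Delta array: [0, 0, 0, -20, -20, -20, -20, -20]

Answer: [0, 0, 0, -20, -20, -20, -20, -20]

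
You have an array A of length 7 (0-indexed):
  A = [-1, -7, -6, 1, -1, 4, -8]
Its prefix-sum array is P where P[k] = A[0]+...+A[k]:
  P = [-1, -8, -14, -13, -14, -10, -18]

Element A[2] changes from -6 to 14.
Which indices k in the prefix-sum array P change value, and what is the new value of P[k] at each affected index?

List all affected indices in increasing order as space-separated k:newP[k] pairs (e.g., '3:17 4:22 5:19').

P[k] = A[0] + ... + A[k]
P[k] includes A[2] iff k >= 2
Affected indices: 2, 3, ..., 6; delta = 20
  P[2]: -14 + 20 = 6
  P[3]: -13 + 20 = 7
  P[4]: -14 + 20 = 6
  P[5]: -10 + 20 = 10
  P[6]: -18 + 20 = 2

Answer: 2:6 3:7 4:6 5:10 6:2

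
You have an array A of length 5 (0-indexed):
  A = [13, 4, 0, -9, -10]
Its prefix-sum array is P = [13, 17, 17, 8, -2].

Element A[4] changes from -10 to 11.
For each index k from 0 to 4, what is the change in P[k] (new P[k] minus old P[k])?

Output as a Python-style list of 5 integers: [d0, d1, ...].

Element change: A[4] -10 -> 11, delta = 21
For k < 4: P[k] unchanged, delta_P[k] = 0
For k >= 4: P[k] shifts by exactly 21
Delta array: [0, 0, 0, 0, 21]

Answer: [0, 0, 0, 0, 21]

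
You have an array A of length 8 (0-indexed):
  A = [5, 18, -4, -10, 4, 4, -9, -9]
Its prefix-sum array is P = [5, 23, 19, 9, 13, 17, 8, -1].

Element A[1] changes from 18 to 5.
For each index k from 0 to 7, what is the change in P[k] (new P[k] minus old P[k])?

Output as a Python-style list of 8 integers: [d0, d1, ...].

Answer: [0, -13, -13, -13, -13, -13, -13, -13]

Derivation:
Element change: A[1] 18 -> 5, delta = -13
For k < 1: P[k] unchanged, delta_P[k] = 0
For k >= 1: P[k] shifts by exactly -13
Delta array: [0, -13, -13, -13, -13, -13, -13, -13]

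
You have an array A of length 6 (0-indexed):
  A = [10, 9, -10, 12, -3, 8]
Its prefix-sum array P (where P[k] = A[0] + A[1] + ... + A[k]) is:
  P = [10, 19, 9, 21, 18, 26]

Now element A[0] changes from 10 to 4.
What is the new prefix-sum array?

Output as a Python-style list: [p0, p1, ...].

Answer: [4, 13, 3, 15, 12, 20]

Derivation:
Change: A[0] 10 -> 4, delta = -6
P[k] for k < 0: unchanged (A[0] not included)
P[k] for k >= 0: shift by delta = -6
  P[0] = 10 + -6 = 4
  P[1] = 19 + -6 = 13
  P[2] = 9 + -6 = 3
  P[3] = 21 + -6 = 15
  P[4] = 18 + -6 = 12
  P[5] = 26 + -6 = 20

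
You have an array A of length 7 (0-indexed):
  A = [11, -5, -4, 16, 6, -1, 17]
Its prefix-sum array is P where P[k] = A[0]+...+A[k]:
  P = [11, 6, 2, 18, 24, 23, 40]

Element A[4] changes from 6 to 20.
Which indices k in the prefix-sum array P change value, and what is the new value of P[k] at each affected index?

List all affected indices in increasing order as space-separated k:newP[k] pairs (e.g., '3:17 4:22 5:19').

P[k] = A[0] + ... + A[k]
P[k] includes A[4] iff k >= 4
Affected indices: 4, 5, ..., 6; delta = 14
  P[4]: 24 + 14 = 38
  P[5]: 23 + 14 = 37
  P[6]: 40 + 14 = 54

Answer: 4:38 5:37 6:54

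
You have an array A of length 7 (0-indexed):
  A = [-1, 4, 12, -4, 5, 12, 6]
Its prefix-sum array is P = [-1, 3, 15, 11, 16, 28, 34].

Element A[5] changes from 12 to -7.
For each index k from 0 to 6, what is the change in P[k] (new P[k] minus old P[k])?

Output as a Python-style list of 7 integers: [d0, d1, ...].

Answer: [0, 0, 0, 0, 0, -19, -19]

Derivation:
Element change: A[5] 12 -> -7, delta = -19
For k < 5: P[k] unchanged, delta_P[k] = 0
For k >= 5: P[k] shifts by exactly -19
Delta array: [0, 0, 0, 0, 0, -19, -19]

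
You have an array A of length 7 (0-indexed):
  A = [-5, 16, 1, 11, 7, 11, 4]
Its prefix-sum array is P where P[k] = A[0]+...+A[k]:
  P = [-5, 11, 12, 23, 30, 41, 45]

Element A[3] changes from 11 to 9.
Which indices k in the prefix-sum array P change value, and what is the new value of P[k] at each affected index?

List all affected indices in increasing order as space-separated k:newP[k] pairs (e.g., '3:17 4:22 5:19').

Answer: 3:21 4:28 5:39 6:43

Derivation:
P[k] = A[0] + ... + A[k]
P[k] includes A[3] iff k >= 3
Affected indices: 3, 4, ..., 6; delta = -2
  P[3]: 23 + -2 = 21
  P[4]: 30 + -2 = 28
  P[5]: 41 + -2 = 39
  P[6]: 45 + -2 = 43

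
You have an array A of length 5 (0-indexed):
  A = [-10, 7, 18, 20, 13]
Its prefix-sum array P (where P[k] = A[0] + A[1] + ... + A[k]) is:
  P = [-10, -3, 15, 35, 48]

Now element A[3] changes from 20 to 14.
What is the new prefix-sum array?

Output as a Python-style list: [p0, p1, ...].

Change: A[3] 20 -> 14, delta = -6
P[k] for k < 3: unchanged (A[3] not included)
P[k] for k >= 3: shift by delta = -6
  P[0] = -10 + 0 = -10
  P[1] = -3 + 0 = -3
  P[2] = 15 + 0 = 15
  P[3] = 35 + -6 = 29
  P[4] = 48 + -6 = 42

Answer: [-10, -3, 15, 29, 42]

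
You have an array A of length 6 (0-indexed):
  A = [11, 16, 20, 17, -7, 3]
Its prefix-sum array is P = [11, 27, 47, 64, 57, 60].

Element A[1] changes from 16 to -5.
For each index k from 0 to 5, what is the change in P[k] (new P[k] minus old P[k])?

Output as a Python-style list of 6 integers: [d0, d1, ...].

Element change: A[1] 16 -> -5, delta = -21
For k < 1: P[k] unchanged, delta_P[k] = 0
For k >= 1: P[k] shifts by exactly -21
Delta array: [0, -21, -21, -21, -21, -21]

Answer: [0, -21, -21, -21, -21, -21]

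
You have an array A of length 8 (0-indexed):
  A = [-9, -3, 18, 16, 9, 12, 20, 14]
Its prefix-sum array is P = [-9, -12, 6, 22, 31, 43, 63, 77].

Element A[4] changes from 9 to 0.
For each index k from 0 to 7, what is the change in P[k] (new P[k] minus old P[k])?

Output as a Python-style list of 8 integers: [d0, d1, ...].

Element change: A[4] 9 -> 0, delta = -9
For k < 4: P[k] unchanged, delta_P[k] = 0
For k >= 4: P[k] shifts by exactly -9
Delta array: [0, 0, 0, 0, -9, -9, -9, -9]

Answer: [0, 0, 0, 0, -9, -9, -9, -9]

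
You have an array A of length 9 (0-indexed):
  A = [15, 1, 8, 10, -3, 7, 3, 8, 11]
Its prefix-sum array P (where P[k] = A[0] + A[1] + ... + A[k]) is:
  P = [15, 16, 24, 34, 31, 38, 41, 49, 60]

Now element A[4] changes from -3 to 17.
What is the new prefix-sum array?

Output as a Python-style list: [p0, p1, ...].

Answer: [15, 16, 24, 34, 51, 58, 61, 69, 80]

Derivation:
Change: A[4] -3 -> 17, delta = 20
P[k] for k < 4: unchanged (A[4] not included)
P[k] for k >= 4: shift by delta = 20
  P[0] = 15 + 0 = 15
  P[1] = 16 + 0 = 16
  P[2] = 24 + 0 = 24
  P[3] = 34 + 0 = 34
  P[4] = 31 + 20 = 51
  P[5] = 38 + 20 = 58
  P[6] = 41 + 20 = 61
  P[7] = 49 + 20 = 69
  P[8] = 60 + 20 = 80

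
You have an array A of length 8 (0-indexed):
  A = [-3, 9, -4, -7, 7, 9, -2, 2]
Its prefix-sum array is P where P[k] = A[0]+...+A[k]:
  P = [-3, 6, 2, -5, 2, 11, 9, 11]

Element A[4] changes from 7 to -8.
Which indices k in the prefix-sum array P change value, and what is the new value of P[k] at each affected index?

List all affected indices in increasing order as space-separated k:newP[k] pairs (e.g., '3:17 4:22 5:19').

Answer: 4:-13 5:-4 6:-6 7:-4

Derivation:
P[k] = A[0] + ... + A[k]
P[k] includes A[4] iff k >= 4
Affected indices: 4, 5, ..., 7; delta = -15
  P[4]: 2 + -15 = -13
  P[5]: 11 + -15 = -4
  P[6]: 9 + -15 = -6
  P[7]: 11 + -15 = -4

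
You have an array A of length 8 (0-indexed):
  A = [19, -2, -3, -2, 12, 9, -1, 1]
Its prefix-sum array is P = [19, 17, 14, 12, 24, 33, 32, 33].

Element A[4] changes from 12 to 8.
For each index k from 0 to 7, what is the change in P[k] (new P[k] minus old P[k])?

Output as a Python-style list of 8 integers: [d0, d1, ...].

Element change: A[4] 12 -> 8, delta = -4
For k < 4: P[k] unchanged, delta_P[k] = 0
For k >= 4: P[k] shifts by exactly -4
Delta array: [0, 0, 0, 0, -4, -4, -4, -4]

Answer: [0, 0, 0, 0, -4, -4, -4, -4]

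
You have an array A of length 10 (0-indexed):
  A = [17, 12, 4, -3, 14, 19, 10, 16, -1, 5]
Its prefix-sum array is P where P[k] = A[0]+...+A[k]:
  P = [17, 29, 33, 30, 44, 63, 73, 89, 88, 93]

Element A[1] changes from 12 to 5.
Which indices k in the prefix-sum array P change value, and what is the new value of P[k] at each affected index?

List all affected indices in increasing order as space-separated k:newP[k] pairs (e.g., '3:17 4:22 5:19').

Answer: 1:22 2:26 3:23 4:37 5:56 6:66 7:82 8:81 9:86

Derivation:
P[k] = A[0] + ... + A[k]
P[k] includes A[1] iff k >= 1
Affected indices: 1, 2, ..., 9; delta = -7
  P[1]: 29 + -7 = 22
  P[2]: 33 + -7 = 26
  P[3]: 30 + -7 = 23
  P[4]: 44 + -7 = 37
  P[5]: 63 + -7 = 56
  P[6]: 73 + -7 = 66
  P[7]: 89 + -7 = 82
  P[8]: 88 + -7 = 81
  P[9]: 93 + -7 = 86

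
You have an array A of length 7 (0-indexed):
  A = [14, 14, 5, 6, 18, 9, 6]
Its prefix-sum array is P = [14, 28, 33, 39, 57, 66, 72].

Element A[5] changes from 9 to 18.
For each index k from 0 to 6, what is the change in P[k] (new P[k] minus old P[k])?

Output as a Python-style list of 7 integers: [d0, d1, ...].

Element change: A[5] 9 -> 18, delta = 9
For k < 5: P[k] unchanged, delta_P[k] = 0
For k >= 5: P[k] shifts by exactly 9
Delta array: [0, 0, 0, 0, 0, 9, 9]

Answer: [0, 0, 0, 0, 0, 9, 9]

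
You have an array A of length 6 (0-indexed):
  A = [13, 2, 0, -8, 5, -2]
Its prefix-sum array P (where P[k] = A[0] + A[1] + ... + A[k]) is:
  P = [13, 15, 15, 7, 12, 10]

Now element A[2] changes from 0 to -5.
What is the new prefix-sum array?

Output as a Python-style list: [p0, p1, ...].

Change: A[2] 0 -> -5, delta = -5
P[k] for k < 2: unchanged (A[2] not included)
P[k] for k >= 2: shift by delta = -5
  P[0] = 13 + 0 = 13
  P[1] = 15 + 0 = 15
  P[2] = 15 + -5 = 10
  P[3] = 7 + -5 = 2
  P[4] = 12 + -5 = 7
  P[5] = 10 + -5 = 5

Answer: [13, 15, 10, 2, 7, 5]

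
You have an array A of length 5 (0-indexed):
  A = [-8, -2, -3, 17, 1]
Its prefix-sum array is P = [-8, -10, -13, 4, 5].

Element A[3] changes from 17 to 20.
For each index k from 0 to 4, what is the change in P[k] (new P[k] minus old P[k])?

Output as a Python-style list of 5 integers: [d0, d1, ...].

Answer: [0, 0, 0, 3, 3]

Derivation:
Element change: A[3] 17 -> 20, delta = 3
For k < 3: P[k] unchanged, delta_P[k] = 0
For k >= 3: P[k] shifts by exactly 3
Delta array: [0, 0, 0, 3, 3]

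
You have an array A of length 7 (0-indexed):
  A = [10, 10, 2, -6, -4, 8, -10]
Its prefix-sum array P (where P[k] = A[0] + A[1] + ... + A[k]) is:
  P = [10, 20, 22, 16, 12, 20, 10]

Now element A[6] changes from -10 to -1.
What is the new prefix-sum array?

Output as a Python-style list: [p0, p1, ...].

Change: A[6] -10 -> -1, delta = 9
P[k] for k < 6: unchanged (A[6] not included)
P[k] for k >= 6: shift by delta = 9
  P[0] = 10 + 0 = 10
  P[1] = 20 + 0 = 20
  P[2] = 22 + 0 = 22
  P[3] = 16 + 0 = 16
  P[4] = 12 + 0 = 12
  P[5] = 20 + 0 = 20
  P[6] = 10 + 9 = 19

Answer: [10, 20, 22, 16, 12, 20, 19]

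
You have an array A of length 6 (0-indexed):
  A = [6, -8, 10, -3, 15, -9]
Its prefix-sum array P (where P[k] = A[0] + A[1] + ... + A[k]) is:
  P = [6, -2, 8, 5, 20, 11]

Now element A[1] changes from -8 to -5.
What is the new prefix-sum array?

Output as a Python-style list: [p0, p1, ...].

Answer: [6, 1, 11, 8, 23, 14]

Derivation:
Change: A[1] -8 -> -5, delta = 3
P[k] for k < 1: unchanged (A[1] not included)
P[k] for k >= 1: shift by delta = 3
  P[0] = 6 + 0 = 6
  P[1] = -2 + 3 = 1
  P[2] = 8 + 3 = 11
  P[3] = 5 + 3 = 8
  P[4] = 20 + 3 = 23
  P[5] = 11 + 3 = 14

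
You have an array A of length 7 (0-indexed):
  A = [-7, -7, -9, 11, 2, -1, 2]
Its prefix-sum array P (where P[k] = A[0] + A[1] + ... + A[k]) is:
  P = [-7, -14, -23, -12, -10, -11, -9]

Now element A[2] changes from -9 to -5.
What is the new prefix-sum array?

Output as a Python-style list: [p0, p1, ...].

Change: A[2] -9 -> -5, delta = 4
P[k] for k < 2: unchanged (A[2] not included)
P[k] for k >= 2: shift by delta = 4
  P[0] = -7 + 0 = -7
  P[1] = -14 + 0 = -14
  P[2] = -23 + 4 = -19
  P[3] = -12 + 4 = -8
  P[4] = -10 + 4 = -6
  P[5] = -11 + 4 = -7
  P[6] = -9 + 4 = -5

Answer: [-7, -14, -19, -8, -6, -7, -5]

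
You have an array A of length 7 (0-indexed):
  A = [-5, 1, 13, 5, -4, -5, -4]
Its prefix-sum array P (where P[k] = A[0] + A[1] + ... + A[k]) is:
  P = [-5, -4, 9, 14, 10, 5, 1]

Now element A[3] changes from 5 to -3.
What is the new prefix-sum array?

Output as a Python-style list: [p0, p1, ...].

Change: A[3] 5 -> -3, delta = -8
P[k] for k < 3: unchanged (A[3] not included)
P[k] for k >= 3: shift by delta = -8
  P[0] = -5 + 0 = -5
  P[1] = -4 + 0 = -4
  P[2] = 9 + 0 = 9
  P[3] = 14 + -8 = 6
  P[4] = 10 + -8 = 2
  P[5] = 5 + -8 = -3
  P[6] = 1 + -8 = -7

Answer: [-5, -4, 9, 6, 2, -3, -7]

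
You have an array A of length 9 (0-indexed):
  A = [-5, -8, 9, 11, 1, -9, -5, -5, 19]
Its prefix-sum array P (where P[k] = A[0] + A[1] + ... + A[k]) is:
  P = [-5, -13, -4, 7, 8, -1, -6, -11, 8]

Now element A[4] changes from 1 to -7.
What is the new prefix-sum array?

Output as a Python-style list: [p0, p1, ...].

Answer: [-5, -13, -4, 7, 0, -9, -14, -19, 0]

Derivation:
Change: A[4] 1 -> -7, delta = -8
P[k] for k < 4: unchanged (A[4] not included)
P[k] for k >= 4: shift by delta = -8
  P[0] = -5 + 0 = -5
  P[1] = -13 + 0 = -13
  P[2] = -4 + 0 = -4
  P[3] = 7 + 0 = 7
  P[4] = 8 + -8 = 0
  P[5] = -1 + -8 = -9
  P[6] = -6 + -8 = -14
  P[7] = -11 + -8 = -19
  P[8] = 8 + -8 = 0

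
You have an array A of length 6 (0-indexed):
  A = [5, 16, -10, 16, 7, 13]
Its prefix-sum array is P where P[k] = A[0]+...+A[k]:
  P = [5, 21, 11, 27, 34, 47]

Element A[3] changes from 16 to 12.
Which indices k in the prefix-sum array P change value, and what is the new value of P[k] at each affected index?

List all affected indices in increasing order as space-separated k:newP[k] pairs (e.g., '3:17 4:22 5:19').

P[k] = A[0] + ... + A[k]
P[k] includes A[3] iff k >= 3
Affected indices: 3, 4, ..., 5; delta = -4
  P[3]: 27 + -4 = 23
  P[4]: 34 + -4 = 30
  P[5]: 47 + -4 = 43

Answer: 3:23 4:30 5:43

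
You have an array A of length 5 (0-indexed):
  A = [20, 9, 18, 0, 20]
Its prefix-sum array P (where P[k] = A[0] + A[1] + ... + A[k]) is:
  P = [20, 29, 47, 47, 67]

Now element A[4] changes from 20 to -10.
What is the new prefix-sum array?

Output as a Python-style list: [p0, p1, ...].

Answer: [20, 29, 47, 47, 37]

Derivation:
Change: A[4] 20 -> -10, delta = -30
P[k] for k < 4: unchanged (A[4] not included)
P[k] for k >= 4: shift by delta = -30
  P[0] = 20 + 0 = 20
  P[1] = 29 + 0 = 29
  P[2] = 47 + 0 = 47
  P[3] = 47 + 0 = 47
  P[4] = 67 + -30 = 37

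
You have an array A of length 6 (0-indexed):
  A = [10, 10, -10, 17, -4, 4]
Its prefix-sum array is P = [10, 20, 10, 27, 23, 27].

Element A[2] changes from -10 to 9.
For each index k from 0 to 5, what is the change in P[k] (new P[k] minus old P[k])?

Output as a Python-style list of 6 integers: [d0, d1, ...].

Element change: A[2] -10 -> 9, delta = 19
For k < 2: P[k] unchanged, delta_P[k] = 0
For k >= 2: P[k] shifts by exactly 19
Delta array: [0, 0, 19, 19, 19, 19]

Answer: [0, 0, 19, 19, 19, 19]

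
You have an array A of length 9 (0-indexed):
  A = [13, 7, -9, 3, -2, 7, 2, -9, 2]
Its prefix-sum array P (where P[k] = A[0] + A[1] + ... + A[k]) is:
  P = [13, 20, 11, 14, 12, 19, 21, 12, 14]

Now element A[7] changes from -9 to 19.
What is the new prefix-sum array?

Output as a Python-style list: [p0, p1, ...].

Change: A[7] -9 -> 19, delta = 28
P[k] for k < 7: unchanged (A[7] not included)
P[k] for k >= 7: shift by delta = 28
  P[0] = 13 + 0 = 13
  P[1] = 20 + 0 = 20
  P[2] = 11 + 0 = 11
  P[3] = 14 + 0 = 14
  P[4] = 12 + 0 = 12
  P[5] = 19 + 0 = 19
  P[6] = 21 + 0 = 21
  P[7] = 12 + 28 = 40
  P[8] = 14 + 28 = 42

Answer: [13, 20, 11, 14, 12, 19, 21, 40, 42]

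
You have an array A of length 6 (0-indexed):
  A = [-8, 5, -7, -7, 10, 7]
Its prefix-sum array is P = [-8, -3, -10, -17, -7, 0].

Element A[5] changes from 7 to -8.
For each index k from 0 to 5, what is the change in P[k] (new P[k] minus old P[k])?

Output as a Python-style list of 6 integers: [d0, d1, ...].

Answer: [0, 0, 0, 0, 0, -15]

Derivation:
Element change: A[5] 7 -> -8, delta = -15
For k < 5: P[k] unchanged, delta_P[k] = 0
For k >= 5: P[k] shifts by exactly -15
Delta array: [0, 0, 0, 0, 0, -15]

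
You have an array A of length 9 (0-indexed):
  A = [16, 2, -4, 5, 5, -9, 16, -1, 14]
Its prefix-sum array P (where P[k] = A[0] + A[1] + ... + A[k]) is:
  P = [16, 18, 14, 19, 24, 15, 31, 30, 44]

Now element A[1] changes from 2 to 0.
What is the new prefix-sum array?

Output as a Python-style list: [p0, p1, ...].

Change: A[1] 2 -> 0, delta = -2
P[k] for k < 1: unchanged (A[1] not included)
P[k] for k >= 1: shift by delta = -2
  P[0] = 16 + 0 = 16
  P[1] = 18 + -2 = 16
  P[2] = 14 + -2 = 12
  P[3] = 19 + -2 = 17
  P[4] = 24 + -2 = 22
  P[5] = 15 + -2 = 13
  P[6] = 31 + -2 = 29
  P[7] = 30 + -2 = 28
  P[8] = 44 + -2 = 42

Answer: [16, 16, 12, 17, 22, 13, 29, 28, 42]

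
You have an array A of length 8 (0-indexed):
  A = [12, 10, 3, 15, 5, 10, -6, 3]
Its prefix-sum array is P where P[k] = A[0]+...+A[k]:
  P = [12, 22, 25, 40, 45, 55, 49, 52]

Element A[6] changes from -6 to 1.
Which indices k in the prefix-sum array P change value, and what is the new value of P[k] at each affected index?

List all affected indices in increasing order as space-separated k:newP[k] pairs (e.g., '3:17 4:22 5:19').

Answer: 6:56 7:59

Derivation:
P[k] = A[0] + ... + A[k]
P[k] includes A[6] iff k >= 6
Affected indices: 6, 7, ..., 7; delta = 7
  P[6]: 49 + 7 = 56
  P[7]: 52 + 7 = 59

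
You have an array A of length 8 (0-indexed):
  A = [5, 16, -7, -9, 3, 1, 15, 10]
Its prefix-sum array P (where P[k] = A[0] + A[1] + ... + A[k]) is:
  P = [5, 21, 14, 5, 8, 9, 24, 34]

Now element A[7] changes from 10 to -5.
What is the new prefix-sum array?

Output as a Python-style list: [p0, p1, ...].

Change: A[7] 10 -> -5, delta = -15
P[k] for k < 7: unchanged (A[7] not included)
P[k] for k >= 7: shift by delta = -15
  P[0] = 5 + 0 = 5
  P[1] = 21 + 0 = 21
  P[2] = 14 + 0 = 14
  P[3] = 5 + 0 = 5
  P[4] = 8 + 0 = 8
  P[5] = 9 + 0 = 9
  P[6] = 24 + 0 = 24
  P[7] = 34 + -15 = 19

Answer: [5, 21, 14, 5, 8, 9, 24, 19]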